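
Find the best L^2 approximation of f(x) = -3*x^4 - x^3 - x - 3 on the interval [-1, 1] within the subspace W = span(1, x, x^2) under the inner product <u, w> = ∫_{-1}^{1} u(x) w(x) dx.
g(x) = -18*x^2/7 - 8*x/5 - 96/35

The best approximation g ∈ W is the orthogonal projection of f onto W. Writing g = a_0 + a_1 x + a_2 x^2, the coefficients solve the normal equations G · a = b where
  G_{ij} = <φ_i, φ_j> and b_i = <f, φ_i>, with φ_0 = 1, φ_1 = x, φ_2 = x^2.
G =
  [2, 0, 2/3]
  [0, 2/3, 0]
  [2/3, 0, 2/5],
b = (-36/5, -16/15, -20/7).
Solving gives a_0 = -96/35, a_1 = -8/5, a_2 = -18/7, so
  g(x) = -18*x^2/7 - 8*x/5 - 96/35.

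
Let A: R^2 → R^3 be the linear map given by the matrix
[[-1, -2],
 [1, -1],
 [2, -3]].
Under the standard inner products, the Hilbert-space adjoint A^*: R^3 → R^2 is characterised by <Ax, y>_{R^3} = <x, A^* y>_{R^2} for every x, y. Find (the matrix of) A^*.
A^* = A^T =
[[-1, 1, 2],
 [-2, -1, -3]]

For real matrices with standard dot products, the defining identity <Ax, y> = <x, A^* y> gives (Ax)^T y = x^T (A^*) y, i.e. x^T A^T y = x^T (A^*) y. Since this holds for all x, y, we must have A^* = A^T. Therefore
A^* =
[[-1, 1, 2],
 [-2, -1, -3]].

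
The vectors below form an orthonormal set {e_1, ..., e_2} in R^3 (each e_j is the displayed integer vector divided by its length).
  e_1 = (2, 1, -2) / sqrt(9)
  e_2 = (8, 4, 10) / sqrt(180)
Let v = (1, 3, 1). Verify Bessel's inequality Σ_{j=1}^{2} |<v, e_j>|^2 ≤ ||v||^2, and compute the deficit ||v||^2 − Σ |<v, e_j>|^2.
Σ |<v, e_j>|^2 = 6; ||v||^2 = 11; deficit = 5

Write each e_j = u_j / sqrt(<u_j, u_j>) where u_j is the displayed integer vector. Then <v, e_j> = <v, u_j> / sqrt(<u_j, u_j>), so |<v, e_j>|^2 = <v, u_j>^2 / <u_j, u_j>.
Coefficients: <v, e_1> = 3/sqrt(9), <v, e_2> = 30/sqrt(180).
Square and sum: Σ |<v, e_j>|^2 = 6.
Compute ||v||^2 = v·v = 11.
Deficit = 11 − 6 = 5 ≥ 0, confirming Bessel's inequality. (The deficit equals ||v − Σ <v,e_j> e_j||^2, the squared distance from v to span{e_j}.)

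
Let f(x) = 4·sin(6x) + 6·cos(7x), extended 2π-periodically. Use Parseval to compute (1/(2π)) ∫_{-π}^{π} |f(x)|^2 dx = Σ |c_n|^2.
Σ |c_n|^2 = 26

Expand |f|^2 and use orthogonality of {sin(nx), cos(mx)} on [-π, π]:
  ∫_{-π}^{π} sin(nx)^2 dx = π, ∫ cos(mx)^2 dx = π, and cross terms integrate to 0.
So ∫_{-π}^{π} f(x)^2 dx = 4^2 · π + 6^2 · π = (16 + 36)π.
Divide by 2π: (16 + 36)/2 = 26.
By Parseval, this equals Σ |c_n|^2.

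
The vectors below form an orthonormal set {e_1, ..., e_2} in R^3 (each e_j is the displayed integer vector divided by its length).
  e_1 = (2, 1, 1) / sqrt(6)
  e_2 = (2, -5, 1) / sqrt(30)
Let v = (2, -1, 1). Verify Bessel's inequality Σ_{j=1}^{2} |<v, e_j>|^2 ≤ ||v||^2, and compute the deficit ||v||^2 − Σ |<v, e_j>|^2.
Σ |<v, e_j>|^2 = 6; ||v||^2 = 6; deficit = 0

Write each e_j = u_j / sqrt(<u_j, u_j>) where u_j is the displayed integer vector. Then <v, e_j> = <v, u_j> / sqrt(<u_j, u_j>), so |<v, e_j>|^2 = <v, u_j>^2 / <u_j, u_j>.
Coefficients: <v, e_1> = 4/sqrt(6), <v, e_2> = 10/sqrt(30).
Square and sum: Σ |<v, e_j>|^2 = 6.
Compute ||v||^2 = v·v = 6.
Deficit = 6 − 6 = 0 ≥ 0, confirming Bessel's inequality. (The deficit equals ||v − Σ <v,e_j> e_j||^2, the squared distance from v to span{e_j}.)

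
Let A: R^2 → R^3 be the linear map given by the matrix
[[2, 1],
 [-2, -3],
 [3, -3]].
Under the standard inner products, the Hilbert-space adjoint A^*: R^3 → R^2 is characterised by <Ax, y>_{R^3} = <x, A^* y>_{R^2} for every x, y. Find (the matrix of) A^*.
A^* = A^T =
[[2, -2, 3],
 [1, -3, -3]]

For real matrices with standard dot products, the defining identity <Ax, y> = <x, A^* y> gives (Ax)^T y = x^T (A^*) y, i.e. x^T A^T y = x^T (A^*) y. Since this holds for all x, y, we must have A^* = A^T. Therefore
A^* =
[[2, -2, 3],
 [1, -3, -3]].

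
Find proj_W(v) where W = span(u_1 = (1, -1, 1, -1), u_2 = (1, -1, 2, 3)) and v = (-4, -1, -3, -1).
proj_W(v) = (-106/59, 106/59, -149/59, -66/59)

Set up U = [u_1 | ... | u_2] ∈ R^(4×2). The projector onto W = col(U) is P = U (U^T U)^(-1) U^T.
Compute U^T U =
  [4, 1]
  [1, 15],
and U^T v = (-5, -12).
Solve U^T U · c = U^T v for the coefficients: c = (-63/59, -43/59). The projection is proj_W(v) = U c.
Check: (v - proj_W(v)) · u_1 = 0  (should be 0).
Check: (v - proj_W(v)) · u_2 = 0  (should be 0).
Result: proj_W(v) = (-106/59, 106/59, -149/59, -66/59).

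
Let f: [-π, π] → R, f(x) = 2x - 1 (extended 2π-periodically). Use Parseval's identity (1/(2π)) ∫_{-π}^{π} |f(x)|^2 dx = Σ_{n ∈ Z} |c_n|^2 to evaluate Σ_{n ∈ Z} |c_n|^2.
Σ |c_n|^2 = 4π^2/3 + 1

Expand and integrate term by term over [-π, π]:
  ∫ (2x)^2 dx = 4·(2π^3/3); ∫ 2·2·(-1)·x dx = 0 (odd integrand); ∫ (-1)^2 dx = 1·2π.
So (1/(2π)) ∫_{-π}^{π} (2x - 1)^2 dx = 4π^2/3 + 1 = 4π^2/3 + 1.
Parseval ⇒ Σ |c_n|^2 = 4π^2/3 + 1.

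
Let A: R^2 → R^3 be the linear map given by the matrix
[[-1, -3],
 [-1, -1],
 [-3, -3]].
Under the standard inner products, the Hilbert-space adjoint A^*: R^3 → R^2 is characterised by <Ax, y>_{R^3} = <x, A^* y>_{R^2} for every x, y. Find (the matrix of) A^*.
A^* = A^T =
[[-1, -1, -3],
 [-3, -1, -3]]

For real matrices with standard dot products, the defining identity <Ax, y> = <x, A^* y> gives (Ax)^T y = x^T (A^*) y, i.e. x^T A^T y = x^T (A^*) y. Since this holds for all x, y, we must have A^* = A^T. Therefore
A^* =
[[-1, -1, -3],
 [-3, -1, -3]].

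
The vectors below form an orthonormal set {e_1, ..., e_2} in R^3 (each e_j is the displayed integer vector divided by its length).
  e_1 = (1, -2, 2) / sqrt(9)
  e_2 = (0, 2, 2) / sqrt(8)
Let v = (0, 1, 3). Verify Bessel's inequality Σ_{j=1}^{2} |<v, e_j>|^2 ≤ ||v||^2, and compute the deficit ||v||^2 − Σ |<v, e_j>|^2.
Σ |<v, e_j>|^2 = 88/9; ||v||^2 = 10; deficit = 2/9

Write each e_j = u_j / sqrt(<u_j, u_j>) where u_j is the displayed integer vector. Then <v, e_j> = <v, u_j> / sqrt(<u_j, u_j>), so |<v, e_j>|^2 = <v, u_j>^2 / <u_j, u_j>.
Coefficients: <v, e_1> = 4/sqrt(9), <v, e_2> = 8/sqrt(8).
Square and sum: Σ |<v, e_j>|^2 = 88/9.
Compute ||v||^2 = v·v = 10.
Deficit = 10 − 88/9 = 2/9 ≥ 0, confirming Bessel's inequality. (The deficit equals ||v − Σ <v,e_j> e_j||^2, the squared distance from v to span{e_j}.)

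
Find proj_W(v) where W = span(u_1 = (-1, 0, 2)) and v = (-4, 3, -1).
proj_W(v) = (-2/5, 0, 4/5)

Set up U = [u_1 | ... | u_1] ∈ R^(3×1). The projector onto W = col(U) is P = U (U^T U)^(-1) U^T.
Compute U^T U =
  [5],
and U^T v = (2).
Solve U^T U · c = U^T v for the coefficients: c = (2/5). The projection is proj_W(v) = U c.
Check: (v - proj_W(v)) · u_1 = 0  (should be 0).
Result: proj_W(v) = (-2/5, 0, 4/5).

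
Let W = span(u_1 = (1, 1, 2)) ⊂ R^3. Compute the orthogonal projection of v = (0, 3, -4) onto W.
proj_W(v) = (-5/6, -5/6, -5/3)

Set up U = [u_1 | ... | u_1] ∈ R^(3×1). The projector onto W = col(U) is P = U (U^T U)^(-1) U^T.
Compute U^T U =
  [6],
and U^T v = (-5).
Solve U^T U · c = U^T v for the coefficients: c = (-5/6). The projection is proj_W(v) = U c.
Check: (v - proj_W(v)) · u_1 = 0  (should be 0).
Result: proj_W(v) = (-5/6, -5/6, -5/3).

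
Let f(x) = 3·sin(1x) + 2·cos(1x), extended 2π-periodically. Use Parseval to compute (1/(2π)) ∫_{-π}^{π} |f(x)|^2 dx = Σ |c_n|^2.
Σ |c_n|^2 = 13/2

Expand |f|^2 and use orthogonality of {sin(nx), cos(mx)} on [-π, π]:
  ∫_{-π}^{π} sin(nx)^2 dx = π, ∫ cos(mx)^2 dx = π, and cross terms integrate to 0.
So ∫_{-π}^{π} f(x)^2 dx = 3^2 · π + 2^2 · π = (9 + 4)π.
Divide by 2π: (9 + 4)/2 = 13/2.
By Parseval, this equals Σ |c_n|^2.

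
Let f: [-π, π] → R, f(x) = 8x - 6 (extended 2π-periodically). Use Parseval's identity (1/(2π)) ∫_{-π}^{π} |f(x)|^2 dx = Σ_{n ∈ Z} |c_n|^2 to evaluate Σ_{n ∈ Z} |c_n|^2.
Σ |c_n|^2 = 64π^2/3 + 36

Expand and integrate term by term over [-π, π]:
  ∫ (8x)^2 dx = 64·(2π^3/3); ∫ 2·8·(-6)·x dx = 0 (odd integrand); ∫ (-6)^2 dx = 36·2π.
So (1/(2π)) ∫_{-π}^{π} (8x - 6)^2 dx = 64π^2/3 + 36 = 64π^2/3 + 36.
Parseval ⇒ Σ |c_n|^2 = 64π^2/3 + 36.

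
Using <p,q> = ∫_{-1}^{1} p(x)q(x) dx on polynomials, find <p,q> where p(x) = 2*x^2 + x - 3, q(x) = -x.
<p,q> = -2/3

Expand the product: p(x)·q(x) = -2*x^3 - x^2 + 3*x.
∫_{-1}^{1} of each monomial x^k gives [2/(k+1) if k even, 0 if k odd]. Integrating term-by-term (or equivalently evaluating the antiderivative F(x) = -x^4/2 - x^3/3 + 3*x^2/2 at the endpoints):
  F(1) − F(−1) = 2/3 − (4/3) = -2/3.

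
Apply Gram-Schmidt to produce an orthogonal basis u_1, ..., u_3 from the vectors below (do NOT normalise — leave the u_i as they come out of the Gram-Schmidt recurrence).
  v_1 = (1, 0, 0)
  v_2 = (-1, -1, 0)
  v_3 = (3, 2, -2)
Orthogonal basis:
  u_1 = (1, 0, 0)
  u_2 = (0, -1, 0)
  u_3 = (0, 0, -2)

Apply the Gram-Schmidt recurrence
  u_1 = v_1
  u_i = v_i − Σ_{j<i} ((v_i · u_j) / (u_j · u_j)) · u_j.

Step by step this gives:
  u_1 = (1, 0, 0)
  u_2 = (0, -1, 0)
  u_3 = (0, 0, -2)

Orthogonality check:
  u_2 · u_1 = 0 (should be 0)
  u_3 · u_1 = 0 (should be 0)
  u_3 · u_2 = 0 (should be 0)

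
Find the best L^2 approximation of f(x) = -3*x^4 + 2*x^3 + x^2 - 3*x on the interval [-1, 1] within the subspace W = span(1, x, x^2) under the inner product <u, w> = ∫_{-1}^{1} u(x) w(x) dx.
g(x) = -11*x^2/7 - 9*x/5 + 9/35

The best approximation g ∈ W is the orthogonal projection of f onto W. Writing g = a_0 + a_1 x + a_2 x^2, the coefficients solve the normal equations G · a = b where
  G_{ij} = <φ_i, φ_j> and b_i = <f, φ_i>, with φ_0 = 1, φ_1 = x, φ_2 = x^2.
G =
  [2, 0, 2/3]
  [0, 2/3, 0]
  [2/3, 0, 2/5],
b = (-8/15, -6/5, -16/35).
Solving gives a_0 = 9/35, a_1 = -9/5, a_2 = -11/7, so
  g(x) = -11*x^2/7 - 9*x/5 + 9/35.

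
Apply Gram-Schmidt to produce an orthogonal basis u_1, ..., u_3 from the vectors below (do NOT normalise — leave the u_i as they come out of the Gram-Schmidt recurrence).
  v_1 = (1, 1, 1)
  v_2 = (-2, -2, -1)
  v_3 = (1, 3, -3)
Orthogonal basis:
  u_1 = (1, 1, 1)
  u_2 = (-1/3, -1/3, 2/3)
  u_3 = (-1, 1, 0)

Apply the Gram-Schmidt recurrence
  u_1 = v_1
  u_i = v_i − Σ_{j<i} ((v_i · u_j) / (u_j · u_j)) · u_j.

Step by step this gives:
  u_1 = (1, 1, 1)
  u_2 = (-1/3, -1/3, 2/3)
  u_3 = (-1, 1, 0)

Orthogonality check:
  u_2 · u_1 = 0 (should be 0)
  u_3 · u_1 = 0 (should be 0)
  u_3 · u_2 = 0 (should be 0)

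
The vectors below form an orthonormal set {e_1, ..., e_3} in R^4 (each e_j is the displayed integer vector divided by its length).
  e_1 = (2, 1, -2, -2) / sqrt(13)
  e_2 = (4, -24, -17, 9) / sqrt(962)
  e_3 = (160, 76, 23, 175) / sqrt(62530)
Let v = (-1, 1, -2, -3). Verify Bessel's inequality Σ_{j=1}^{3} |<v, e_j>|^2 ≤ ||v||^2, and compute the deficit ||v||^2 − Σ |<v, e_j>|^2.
Σ |<v, e_j>|^2 = 2290/169; ||v||^2 = 15; deficit = 245/169

Write each e_j = u_j / sqrt(<u_j, u_j>) where u_j is the displayed integer vector. Then <v, e_j> = <v, u_j> / sqrt(<u_j, u_j>), so |<v, e_j>|^2 = <v, u_j>^2 / <u_j, u_j>.
Coefficients: <v, e_1> = 9/sqrt(13), <v, e_2> = -21/sqrt(962), <v, e_3> = -655/sqrt(62530).
Square and sum: Σ |<v, e_j>|^2 = 2290/169.
Compute ||v||^2 = v·v = 15.
Deficit = 15 − 2290/169 = 245/169 ≥ 0, confirming Bessel's inequality. (The deficit equals ||v − Σ <v,e_j> e_j||^2, the squared distance from v to span{e_j}.)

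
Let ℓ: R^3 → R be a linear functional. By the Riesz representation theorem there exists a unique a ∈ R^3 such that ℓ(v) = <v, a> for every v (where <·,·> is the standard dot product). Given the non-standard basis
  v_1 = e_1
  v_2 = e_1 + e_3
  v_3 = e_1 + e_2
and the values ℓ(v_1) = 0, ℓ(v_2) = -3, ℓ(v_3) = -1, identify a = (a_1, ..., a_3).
a = (0, -1, -3)

Write a = (a_1, ..., a_3) in the standard basis. For each basis vector v_i, ℓ(v_i) = <v_i, a> is a linear equation in the a_j's. Collect the n equations into a matrix system V a = ℓ, where row i of V is v_i (expressed in the standard basis). Since V is invertible (lower-triangular with 1s on the diagonal, up to permutation), solve by back-substitution:
  V =
[[1, 0, 0],
 [1, 0, 1],
 [1, 1, 0]]
  V a = (0, -3, -1)
Solving gives a = (0, -1, -3).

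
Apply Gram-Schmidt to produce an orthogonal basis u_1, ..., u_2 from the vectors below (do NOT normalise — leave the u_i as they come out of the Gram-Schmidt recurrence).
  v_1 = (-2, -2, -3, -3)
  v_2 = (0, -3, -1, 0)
Orthogonal basis:
  u_1 = (-2, -2, -3, -3)
  u_2 = (9/13, -30/13, 1/26, 27/26)

Apply the Gram-Schmidt recurrence
  u_1 = v_1
  u_i = v_i − Σ_{j<i} ((v_i · u_j) / (u_j · u_j)) · u_j.

Step by step this gives:
  u_1 = (-2, -2, -3, -3)
  u_2 = (9/13, -30/13, 1/26, 27/26)

Orthogonality check:
  u_2 · u_1 = 0 (should be 0)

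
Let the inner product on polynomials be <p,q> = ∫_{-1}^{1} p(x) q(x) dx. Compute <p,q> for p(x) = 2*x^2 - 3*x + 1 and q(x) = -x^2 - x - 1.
<p,q> = -14/5

Expand the product: p(x)·q(x) = -2*x^4 + x^3 + 2*x - 1.
∫_{-1}^{1} of each monomial x^k gives [2/(k+1) if k even, 0 if k odd]. Integrating term-by-term (or equivalently evaluating the antiderivative F(x) = -2*x^5/5 + x^4/4 + x^2 - x at the endpoints):
  F(1) − F(−1) = -3/20 − (53/20) = -14/5.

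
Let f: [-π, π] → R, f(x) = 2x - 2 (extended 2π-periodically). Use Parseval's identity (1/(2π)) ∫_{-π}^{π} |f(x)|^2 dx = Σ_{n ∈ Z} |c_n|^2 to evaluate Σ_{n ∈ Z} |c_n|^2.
Σ |c_n|^2 = 4π^2/3 + 4

Expand and integrate term by term over [-π, π]:
  ∫ (2x)^2 dx = 4·(2π^3/3); ∫ 2·2·(-2)·x dx = 0 (odd integrand); ∫ (-2)^2 dx = 4·2π.
So (1/(2π)) ∫_{-π}^{π} (2x - 2)^2 dx = 4π^2/3 + 4 = 4π^2/3 + 4.
Parseval ⇒ Σ |c_n|^2 = 4π^2/3 + 4.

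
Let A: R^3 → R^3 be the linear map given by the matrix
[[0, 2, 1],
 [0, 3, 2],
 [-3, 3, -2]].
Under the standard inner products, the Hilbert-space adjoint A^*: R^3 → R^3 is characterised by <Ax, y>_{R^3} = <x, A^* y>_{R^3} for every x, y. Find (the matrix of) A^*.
A^* = A^T =
[[0, 0, -3],
 [2, 3, 3],
 [1, 2, -2]]

For real matrices with standard dot products, the defining identity <Ax, y> = <x, A^* y> gives (Ax)^T y = x^T (A^*) y, i.e. x^T A^T y = x^T (A^*) y. Since this holds for all x, y, we must have A^* = A^T. Therefore
A^* =
[[0, 0, -3],
 [2, 3, 3],
 [1, 2, -2]].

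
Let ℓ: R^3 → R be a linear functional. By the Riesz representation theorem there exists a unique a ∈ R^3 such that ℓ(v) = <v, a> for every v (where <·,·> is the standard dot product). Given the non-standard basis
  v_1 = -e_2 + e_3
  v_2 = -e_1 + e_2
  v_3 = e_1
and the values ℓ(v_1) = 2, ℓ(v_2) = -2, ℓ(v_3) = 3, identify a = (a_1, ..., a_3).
a = (3, 1, 3)

Write a = (a_1, ..., a_3) in the standard basis. For each basis vector v_i, ℓ(v_i) = <v_i, a> is a linear equation in the a_j's. Collect the n equations into a matrix system V a = ℓ, where row i of V is v_i (expressed in the standard basis). Since V is invertible (lower-triangular with 1s on the diagonal, up to permutation), solve by back-substitution:
  V =
[[0, -1, 1],
 [-1, 1, 0],
 [1, 0, 0]]
  V a = (2, -2, 3)
Solving gives a = (3, 1, 3).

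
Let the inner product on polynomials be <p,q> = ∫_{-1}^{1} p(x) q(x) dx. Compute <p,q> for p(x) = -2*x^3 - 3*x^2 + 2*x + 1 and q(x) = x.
<p,q> = 8/15

Expand the product: p(x)·q(x) = -2*x^4 - 3*x^3 + 2*x^2 + x.
∫_{-1}^{1} of each monomial x^k gives [2/(k+1) if k even, 0 if k odd]. Integrating term-by-term (or equivalently evaluating the antiderivative F(x) = -2*x^5/5 - 3*x^4/4 + 2*x^3/3 + x^2/2 at the endpoints):
  F(1) − F(−1) = 1/60 − (-31/60) = 8/15.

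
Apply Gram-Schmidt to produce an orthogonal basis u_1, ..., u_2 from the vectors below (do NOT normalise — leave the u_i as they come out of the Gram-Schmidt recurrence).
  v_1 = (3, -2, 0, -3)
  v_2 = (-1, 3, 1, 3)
Orthogonal basis:
  u_1 = (3, -2, 0, -3)
  u_2 = (16/11, 15/11, 1, 6/11)

Apply the Gram-Schmidt recurrence
  u_1 = v_1
  u_i = v_i − Σ_{j<i} ((v_i · u_j) / (u_j · u_j)) · u_j.

Step by step this gives:
  u_1 = (3, -2, 0, -3)
  u_2 = (16/11, 15/11, 1, 6/11)

Orthogonality check:
  u_2 · u_1 = 0 (should be 0)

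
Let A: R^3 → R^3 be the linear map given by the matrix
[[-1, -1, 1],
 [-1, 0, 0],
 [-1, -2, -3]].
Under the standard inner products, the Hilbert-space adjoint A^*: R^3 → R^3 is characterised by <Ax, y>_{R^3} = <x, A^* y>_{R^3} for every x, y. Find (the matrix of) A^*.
A^* = A^T =
[[-1, -1, -1],
 [-1, 0, -2],
 [1, 0, -3]]

For real matrices with standard dot products, the defining identity <Ax, y> = <x, A^* y> gives (Ax)^T y = x^T (A^*) y, i.e. x^T A^T y = x^T (A^*) y. Since this holds for all x, y, we must have A^* = A^T. Therefore
A^* =
[[-1, -1, -1],
 [-1, 0, -2],
 [1, 0, -3]].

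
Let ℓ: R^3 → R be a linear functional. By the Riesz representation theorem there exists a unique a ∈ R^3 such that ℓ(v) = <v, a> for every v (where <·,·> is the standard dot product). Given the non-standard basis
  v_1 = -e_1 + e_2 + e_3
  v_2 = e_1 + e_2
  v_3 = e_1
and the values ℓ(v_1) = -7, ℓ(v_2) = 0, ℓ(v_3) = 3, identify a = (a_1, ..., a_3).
a = (3, -3, -1)

Write a = (a_1, ..., a_3) in the standard basis. For each basis vector v_i, ℓ(v_i) = <v_i, a> is a linear equation in the a_j's. Collect the n equations into a matrix system V a = ℓ, where row i of V is v_i (expressed in the standard basis). Since V is invertible (lower-triangular with 1s on the diagonal, up to permutation), solve by back-substitution:
  V =
[[-1, 1, 1],
 [1, 1, 0],
 [1, 0, 0]]
  V a = (-7, 0, 3)
Solving gives a = (3, -3, -1).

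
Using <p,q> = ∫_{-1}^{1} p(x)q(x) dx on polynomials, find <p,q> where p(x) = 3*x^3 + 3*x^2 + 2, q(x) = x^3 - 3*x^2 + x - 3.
<p,q> = -824/35

Expand the product: p(x)·q(x) = 3*x^6 - 6*x^5 - 6*x^4 - 4*x^3 - 15*x^2 + 2*x - 6.
∫_{-1}^{1} of each monomial x^k gives [2/(k+1) if k even, 0 if k odd]. Integrating term-by-term (or equivalently evaluating the antiderivative F(x) = 3*x^7/7 - x^6 - 6*x^5/5 - x^4 - 5*x^3 + x^2 - 6*x at the endpoints):
  F(1) − F(−1) = -447/35 − (377/35) = -824/35.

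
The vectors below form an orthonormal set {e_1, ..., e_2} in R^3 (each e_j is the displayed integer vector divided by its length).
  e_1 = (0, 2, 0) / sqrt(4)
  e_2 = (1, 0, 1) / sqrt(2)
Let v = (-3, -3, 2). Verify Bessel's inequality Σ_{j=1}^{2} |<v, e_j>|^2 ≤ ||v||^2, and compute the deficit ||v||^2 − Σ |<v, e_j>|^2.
Σ |<v, e_j>|^2 = 19/2; ||v||^2 = 22; deficit = 25/2

Write each e_j = u_j / sqrt(<u_j, u_j>) where u_j is the displayed integer vector. Then <v, e_j> = <v, u_j> / sqrt(<u_j, u_j>), so |<v, e_j>|^2 = <v, u_j>^2 / <u_j, u_j>.
Coefficients: <v, e_1> = -6/sqrt(4), <v, e_2> = -1/sqrt(2).
Square and sum: Σ |<v, e_j>|^2 = 19/2.
Compute ||v||^2 = v·v = 22.
Deficit = 22 − 19/2 = 25/2 ≥ 0, confirming Bessel's inequality. (The deficit equals ||v − Σ <v,e_j> e_j||^2, the squared distance from v to span{e_j}.)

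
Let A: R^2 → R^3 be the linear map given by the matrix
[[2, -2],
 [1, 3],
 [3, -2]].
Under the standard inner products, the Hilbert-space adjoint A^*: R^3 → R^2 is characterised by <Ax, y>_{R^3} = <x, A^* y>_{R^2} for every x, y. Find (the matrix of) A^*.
A^* = A^T =
[[2, 1, 3],
 [-2, 3, -2]]

For real matrices with standard dot products, the defining identity <Ax, y> = <x, A^* y> gives (Ax)^T y = x^T (A^*) y, i.e. x^T A^T y = x^T (A^*) y. Since this holds for all x, y, we must have A^* = A^T. Therefore
A^* =
[[2, 1, 3],
 [-2, 3, -2]].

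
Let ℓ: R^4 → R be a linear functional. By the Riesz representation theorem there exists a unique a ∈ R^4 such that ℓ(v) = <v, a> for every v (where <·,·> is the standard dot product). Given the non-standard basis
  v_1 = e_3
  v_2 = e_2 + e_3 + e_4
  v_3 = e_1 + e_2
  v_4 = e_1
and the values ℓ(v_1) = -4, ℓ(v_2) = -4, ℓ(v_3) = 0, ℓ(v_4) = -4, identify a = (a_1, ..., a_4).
a = (-4, 4, -4, -4)

Write a = (a_1, ..., a_4) in the standard basis. For each basis vector v_i, ℓ(v_i) = <v_i, a> is a linear equation in the a_j's. Collect the n equations into a matrix system V a = ℓ, where row i of V is v_i (expressed in the standard basis). Since V is invertible (lower-triangular with 1s on the diagonal, up to permutation), solve by back-substitution:
  V =
[[0, 0, 1, 0],
 [0, 1, 1, 1],
 [1, 1, 0, 0],
 [1, 0, 0, 0]]
  V a = (-4, -4, 0, -4)
Solving gives a = (-4, 4, -4, -4).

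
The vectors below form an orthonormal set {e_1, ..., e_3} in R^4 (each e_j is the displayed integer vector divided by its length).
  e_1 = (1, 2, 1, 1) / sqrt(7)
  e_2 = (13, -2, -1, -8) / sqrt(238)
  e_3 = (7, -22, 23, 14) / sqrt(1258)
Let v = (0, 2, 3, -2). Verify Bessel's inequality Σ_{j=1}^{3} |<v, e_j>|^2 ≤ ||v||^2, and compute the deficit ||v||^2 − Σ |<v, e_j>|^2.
Σ |<v, e_j>|^2 = 145/37; ||v||^2 = 17; deficit = 484/37

Write each e_j = u_j / sqrt(<u_j, u_j>) where u_j is the displayed integer vector. Then <v, e_j> = <v, u_j> / sqrt(<u_j, u_j>), so |<v, e_j>|^2 = <v, u_j>^2 / <u_j, u_j>.
Coefficients: <v, e_1> = 5/sqrt(7), <v, e_2> = 9/sqrt(238), <v, e_3> = -3/sqrt(1258).
Square and sum: Σ |<v, e_j>|^2 = 145/37.
Compute ||v||^2 = v·v = 17.
Deficit = 17 − 145/37 = 484/37 ≥ 0, confirming Bessel's inequality. (The deficit equals ||v − Σ <v,e_j> e_j||^2, the squared distance from v to span{e_j}.)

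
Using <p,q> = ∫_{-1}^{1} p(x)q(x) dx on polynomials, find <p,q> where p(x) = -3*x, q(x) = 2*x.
<p,q> = -4

Expand the product: p(x)·q(x) = -6*x^2.
∫_{-1}^{1} of each monomial x^k gives [2/(k+1) if k even, 0 if k odd]. Integrating term-by-term (or equivalently evaluating the antiderivative F(x) = -2*x^3 at the endpoints):
  F(1) − F(−1) = -2 − (2) = -4.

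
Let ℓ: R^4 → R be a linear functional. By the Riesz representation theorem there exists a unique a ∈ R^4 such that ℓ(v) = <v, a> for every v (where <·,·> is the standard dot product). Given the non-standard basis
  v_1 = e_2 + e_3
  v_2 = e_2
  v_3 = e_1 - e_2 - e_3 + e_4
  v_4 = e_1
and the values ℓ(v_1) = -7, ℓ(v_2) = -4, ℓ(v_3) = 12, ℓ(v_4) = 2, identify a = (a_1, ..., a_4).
a = (2, -4, -3, 3)

Write a = (a_1, ..., a_4) in the standard basis. For each basis vector v_i, ℓ(v_i) = <v_i, a> is a linear equation in the a_j's. Collect the n equations into a matrix system V a = ℓ, where row i of V is v_i (expressed in the standard basis). Since V is invertible (lower-triangular with 1s on the diagonal, up to permutation), solve by back-substitution:
  V =
[[0, 1, 1, 0],
 [0, 1, 0, 0],
 [1, -1, -1, 1],
 [1, 0, 0, 0]]
  V a = (-7, -4, 12, 2)
Solving gives a = (2, -4, -3, 3).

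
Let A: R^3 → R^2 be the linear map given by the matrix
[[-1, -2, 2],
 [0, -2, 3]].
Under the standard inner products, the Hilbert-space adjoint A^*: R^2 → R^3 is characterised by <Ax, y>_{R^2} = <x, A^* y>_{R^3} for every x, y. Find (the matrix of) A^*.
A^* = A^T =
[[-1, 0],
 [-2, -2],
 [2, 3]]

For real matrices with standard dot products, the defining identity <Ax, y> = <x, A^* y> gives (Ax)^T y = x^T (A^*) y, i.e. x^T A^T y = x^T (A^*) y. Since this holds for all x, y, we must have A^* = A^T. Therefore
A^* =
[[-1, 0],
 [-2, -2],
 [2, 3]].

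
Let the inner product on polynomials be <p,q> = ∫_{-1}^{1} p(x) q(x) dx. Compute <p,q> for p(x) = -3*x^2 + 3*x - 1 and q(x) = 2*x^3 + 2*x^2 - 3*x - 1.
<p,q> = -10/3

Expand the product: p(x)·q(x) = -6*x^5 + 13*x^3 - 8*x^2 + 1.
∫_{-1}^{1} of each monomial x^k gives [2/(k+1) if k even, 0 if k odd]. Integrating term-by-term (or equivalently evaluating the antiderivative F(x) = -x^6 + 13*x^4/4 - 8*x^3/3 + x at the endpoints):
  F(1) − F(−1) = 7/12 − (47/12) = -10/3.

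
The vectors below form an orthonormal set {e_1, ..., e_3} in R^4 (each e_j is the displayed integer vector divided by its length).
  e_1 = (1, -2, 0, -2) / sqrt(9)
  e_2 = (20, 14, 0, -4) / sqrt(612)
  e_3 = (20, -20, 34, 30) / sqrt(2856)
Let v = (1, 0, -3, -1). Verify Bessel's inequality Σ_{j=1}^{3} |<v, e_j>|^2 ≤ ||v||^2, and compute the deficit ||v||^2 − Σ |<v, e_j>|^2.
Σ |<v, e_j>|^2 = 19/3; ||v||^2 = 11; deficit = 14/3

Write each e_j = u_j / sqrt(<u_j, u_j>) where u_j is the displayed integer vector. Then <v, e_j> = <v, u_j> / sqrt(<u_j, u_j>), so |<v, e_j>|^2 = <v, u_j>^2 / <u_j, u_j>.
Coefficients: <v, e_1> = 3/sqrt(9), <v, e_2> = 24/sqrt(612), <v, e_3> = -112/sqrt(2856).
Square and sum: Σ |<v, e_j>|^2 = 19/3.
Compute ||v||^2 = v·v = 11.
Deficit = 11 − 19/3 = 14/3 ≥ 0, confirming Bessel's inequality. (The deficit equals ||v − Σ <v,e_j> e_j||^2, the squared distance from v to span{e_j}.)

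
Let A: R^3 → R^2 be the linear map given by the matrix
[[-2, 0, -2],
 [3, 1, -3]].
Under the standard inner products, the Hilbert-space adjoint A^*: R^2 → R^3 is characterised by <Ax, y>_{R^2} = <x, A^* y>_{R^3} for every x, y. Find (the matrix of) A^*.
A^* = A^T =
[[-2, 3],
 [0, 1],
 [-2, -3]]

For real matrices with standard dot products, the defining identity <Ax, y> = <x, A^* y> gives (Ax)^T y = x^T (A^*) y, i.e. x^T A^T y = x^T (A^*) y. Since this holds for all x, y, we must have A^* = A^T. Therefore
A^* =
[[-2, 3],
 [0, 1],
 [-2, -3]].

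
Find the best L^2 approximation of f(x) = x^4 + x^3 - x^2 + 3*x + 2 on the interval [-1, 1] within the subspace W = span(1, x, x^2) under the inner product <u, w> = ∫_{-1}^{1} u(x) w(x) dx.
g(x) = -x^2/7 + 18*x/5 + 67/35

The best approximation g ∈ W is the orthogonal projection of f onto W. Writing g = a_0 + a_1 x + a_2 x^2, the coefficients solve the normal equations G · a = b where
  G_{ij} = <φ_i, φ_j> and b_i = <f, φ_i>, with φ_0 = 1, φ_1 = x, φ_2 = x^2.
G =
  [2, 0, 2/3]
  [0, 2/3, 0]
  [2/3, 0, 2/5],
b = (56/15, 12/5, 128/105).
Solving gives a_0 = 67/35, a_1 = 18/5, a_2 = -1/7, so
  g(x) = -x^2/7 + 18*x/5 + 67/35.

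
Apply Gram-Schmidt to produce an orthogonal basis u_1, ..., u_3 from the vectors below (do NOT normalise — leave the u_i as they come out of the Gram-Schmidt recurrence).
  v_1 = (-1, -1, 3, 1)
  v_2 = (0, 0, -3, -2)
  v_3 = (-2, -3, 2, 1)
Orthogonal basis:
  u_1 = (-1, -1, 3, 1)
  u_2 = (-11/12, -11/12, -1/4, -13/12)
  u_3 = (-2/35, -37/35, -26/35, 39/35)

Apply the Gram-Schmidt recurrence
  u_1 = v_1
  u_i = v_i − Σ_{j<i} ((v_i · u_j) / (u_j · u_j)) · u_j.

Step by step this gives:
  u_1 = (-1, -1, 3, 1)
  u_2 = (-11/12, -11/12, -1/4, -13/12)
  u_3 = (-2/35, -37/35, -26/35, 39/35)

Orthogonality check:
  u_2 · u_1 = 0 (should be 0)
  u_3 · u_1 = 0 (should be 0)
  u_3 · u_2 = 0 (should be 0)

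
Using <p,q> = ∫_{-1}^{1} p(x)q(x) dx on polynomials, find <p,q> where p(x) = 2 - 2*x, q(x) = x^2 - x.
<p,q> = 8/3

Expand the product: p(x)·q(x) = -2*x^3 + 4*x^2 - 2*x.
∫_{-1}^{1} of each monomial x^k gives [2/(k+1) if k even, 0 if k odd]. Integrating term-by-term (or equivalently evaluating the antiderivative F(x) = -x^4/2 + 4*x^3/3 - x^2 at the endpoints):
  F(1) − F(−1) = -1/6 − (-17/6) = 8/3.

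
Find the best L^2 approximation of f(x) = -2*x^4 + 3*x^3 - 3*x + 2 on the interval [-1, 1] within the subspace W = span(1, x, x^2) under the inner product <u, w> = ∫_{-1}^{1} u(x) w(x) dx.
g(x) = -12*x^2/7 - 6*x/5 + 76/35

The best approximation g ∈ W is the orthogonal projection of f onto W. Writing g = a_0 + a_1 x + a_2 x^2, the coefficients solve the normal equations G · a = b where
  G_{ij} = <φ_i, φ_j> and b_i = <f, φ_i>, with φ_0 = 1, φ_1 = x, φ_2 = x^2.
G =
  [2, 0, 2/3]
  [0, 2/3, 0]
  [2/3, 0, 2/5],
b = (16/5, -4/5, 16/21).
Solving gives a_0 = 76/35, a_1 = -6/5, a_2 = -12/7, so
  g(x) = -12*x^2/7 - 6*x/5 + 76/35.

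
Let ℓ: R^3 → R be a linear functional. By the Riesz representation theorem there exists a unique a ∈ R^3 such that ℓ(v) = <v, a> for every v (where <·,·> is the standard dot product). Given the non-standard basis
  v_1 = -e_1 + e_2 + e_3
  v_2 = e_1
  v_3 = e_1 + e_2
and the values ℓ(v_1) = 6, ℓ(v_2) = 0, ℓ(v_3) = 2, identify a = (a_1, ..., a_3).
a = (0, 2, 4)

Write a = (a_1, ..., a_3) in the standard basis. For each basis vector v_i, ℓ(v_i) = <v_i, a> is a linear equation in the a_j's. Collect the n equations into a matrix system V a = ℓ, where row i of V is v_i (expressed in the standard basis). Since V is invertible (lower-triangular with 1s on the diagonal, up to permutation), solve by back-substitution:
  V =
[[-1, 1, 1],
 [1, 0, 0],
 [1, 1, 0]]
  V a = (6, 0, 2)
Solving gives a = (0, 2, 4).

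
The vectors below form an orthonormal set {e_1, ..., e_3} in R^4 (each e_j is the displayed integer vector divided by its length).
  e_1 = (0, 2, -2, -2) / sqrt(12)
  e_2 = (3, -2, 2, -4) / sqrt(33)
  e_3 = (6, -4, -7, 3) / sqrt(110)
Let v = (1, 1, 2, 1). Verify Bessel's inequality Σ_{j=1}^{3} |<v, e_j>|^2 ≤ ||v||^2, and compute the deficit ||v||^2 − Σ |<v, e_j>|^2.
Σ |<v, e_j>|^2 = 21/10; ||v||^2 = 7; deficit = 49/10

Write each e_j = u_j / sqrt(<u_j, u_j>) where u_j is the displayed integer vector. Then <v, e_j> = <v, u_j> / sqrt(<u_j, u_j>), so |<v, e_j>|^2 = <v, u_j>^2 / <u_j, u_j>.
Coefficients: <v, e_1> = -4/sqrt(12), <v, e_2> = 1/sqrt(33), <v, e_3> = -9/sqrt(110).
Square and sum: Σ |<v, e_j>|^2 = 21/10.
Compute ||v||^2 = v·v = 7.
Deficit = 7 − 21/10 = 49/10 ≥ 0, confirming Bessel's inequality. (The deficit equals ||v − Σ <v,e_j> e_j||^2, the squared distance from v to span{e_j}.)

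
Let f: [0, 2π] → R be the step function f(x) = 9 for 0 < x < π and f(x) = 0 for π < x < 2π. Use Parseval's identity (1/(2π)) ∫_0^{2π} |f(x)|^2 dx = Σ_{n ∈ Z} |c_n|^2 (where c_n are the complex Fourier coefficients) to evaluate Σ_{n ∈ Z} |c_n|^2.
Σ |c_n|^2 = 81/2

Parseval equates the L^2 energy of f (normalised by 1/(2π)) with the ℓ^2 sum of its Fourier coefficients: (1/(2π)) ∫_0^{2π} |f|^2 = Σ |c_n|^2.
Compute the left side: (1/(2π)) [∫_0^π 9^2 dx + ∫_π^{2π} 0^2 dx] = (1/(2π)) · (81π + 0π) = (81 + 0)/2 = 81/2.
So Σ_{n ∈ Z} |c_n|^2 = 81/2.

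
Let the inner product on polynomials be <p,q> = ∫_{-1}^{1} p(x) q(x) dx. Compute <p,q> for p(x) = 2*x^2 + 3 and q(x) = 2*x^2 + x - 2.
<p,q> = -136/15

Expand the product: p(x)·q(x) = 4*x^4 + 2*x^3 + 2*x^2 + 3*x - 6.
∫_{-1}^{1} of each monomial x^k gives [2/(k+1) if k even, 0 if k odd]. Integrating term-by-term (or equivalently evaluating the antiderivative F(x) = 4*x^5/5 + x^4/2 + 2*x^3/3 + 3*x^2/2 - 6*x at the endpoints):
  F(1) − F(−1) = -38/15 − (98/15) = -136/15.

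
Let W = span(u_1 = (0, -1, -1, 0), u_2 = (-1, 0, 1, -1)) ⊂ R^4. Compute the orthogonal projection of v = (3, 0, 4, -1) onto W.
proj_W(v) = (0, 2, 2, 0)

Set up U = [u_1 | ... | u_2] ∈ R^(4×2). The projector onto W = col(U) is P = U (U^T U)^(-1) U^T.
Compute U^T U =
  [2, -1]
  [-1, 3],
and U^T v = (-4, 2).
Solve U^T U · c = U^T v for the coefficients: c = (-2, 0). The projection is proj_W(v) = U c.
Check: (v - proj_W(v)) · u_1 = 0  (should be 0).
Check: (v - proj_W(v)) · u_2 = 0  (should be 0).
Result: proj_W(v) = (0, 2, 2, 0).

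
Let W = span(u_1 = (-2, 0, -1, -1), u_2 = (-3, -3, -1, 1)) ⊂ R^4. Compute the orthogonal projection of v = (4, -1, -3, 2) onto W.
proj_W(v) = (89/42, -9/14, 7/6, 67/42)

Set up U = [u_1 | ... | u_2] ∈ R^(4×2). The projector onto W = col(U) is P = U (U^T U)^(-1) U^T.
Compute U^T U =
  [6, 6]
  [6, 20],
and U^T v = (-7, -4).
Solve U^T U · c = U^T v for the coefficients: c = (-29/21, 3/14). The projection is proj_W(v) = U c.
Check: (v - proj_W(v)) · u_1 = 0  (should be 0).
Check: (v - proj_W(v)) · u_2 = 0  (should be 0).
Result: proj_W(v) = (89/42, -9/14, 7/6, 67/42).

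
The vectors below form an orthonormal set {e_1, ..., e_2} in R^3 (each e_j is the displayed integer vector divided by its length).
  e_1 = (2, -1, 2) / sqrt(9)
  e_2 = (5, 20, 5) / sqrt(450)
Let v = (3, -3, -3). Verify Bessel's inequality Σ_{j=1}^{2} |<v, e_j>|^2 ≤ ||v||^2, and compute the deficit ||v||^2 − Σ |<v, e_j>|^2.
Σ |<v, e_j>|^2 = 9; ||v||^2 = 27; deficit = 18

Write each e_j = u_j / sqrt(<u_j, u_j>) where u_j is the displayed integer vector. Then <v, e_j> = <v, u_j> / sqrt(<u_j, u_j>), so |<v, e_j>|^2 = <v, u_j>^2 / <u_j, u_j>.
Coefficients: <v, e_1> = 3/sqrt(9), <v, e_2> = -60/sqrt(450).
Square and sum: Σ |<v, e_j>|^2 = 9.
Compute ||v||^2 = v·v = 27.
Deficit = 27 − 9 = 18 ≥ 0, confirming Bessel's inequality. (The deficit equals ||v − Σ <v,e_j> e_j||^2, the squared distance from v to span{e_j}.)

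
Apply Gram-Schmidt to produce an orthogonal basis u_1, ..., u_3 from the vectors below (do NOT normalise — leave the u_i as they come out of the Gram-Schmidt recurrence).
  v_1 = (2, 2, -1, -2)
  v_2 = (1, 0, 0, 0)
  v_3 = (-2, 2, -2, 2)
Orthogonal basis:
  u_1 = (2, 2, -1, -2)
  u_2 = (9/13, -4/13, 2/13, 4/13)
  u_3 = (0, 14/9, -16/9, 22/9)

Apply the Gram-Schmidt recurrence
  u_1 = v_1
  u_i = v_i − Σ_{j<i} ((v_i · u_j) / (u_j · u_j)) · u_j.

Step by step this gives:
  u_1 = (2, 2, -1, -2)
  u_2 = (9/13, -4/13, 2/13, 4/13)
  u_3 = (0, 14/9, -16/9, 22/9)

Orthogonality check:
  u_2 · u_1 = 0 (should be 0)
  u_3 · u_1 = 0 (should be 0)
  u_3 · u_2 = 0 (should be 0)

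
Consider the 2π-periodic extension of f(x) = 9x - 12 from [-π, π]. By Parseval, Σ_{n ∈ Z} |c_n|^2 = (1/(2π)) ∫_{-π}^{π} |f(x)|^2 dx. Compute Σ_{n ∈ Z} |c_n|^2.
Σ |c_n|^2 = 27π^2 + 144

Expand and integrate term by term over [-π, π]:
  ∫ (9x)^2 dx = 81·(2π^3/3); ∫ 2·9·(-12)·x dx = 0 (odd integrand); ∫ (-12)^2 dx = 144·2π.
So (1/(2π)) ∫_{-π}^{π} (9x - 12)^2 dx = 81π^2/3 + 144 = 27π^2 + 144.
Parseval ⇒ Σ |c_n|^2 = 27π^2 + 144.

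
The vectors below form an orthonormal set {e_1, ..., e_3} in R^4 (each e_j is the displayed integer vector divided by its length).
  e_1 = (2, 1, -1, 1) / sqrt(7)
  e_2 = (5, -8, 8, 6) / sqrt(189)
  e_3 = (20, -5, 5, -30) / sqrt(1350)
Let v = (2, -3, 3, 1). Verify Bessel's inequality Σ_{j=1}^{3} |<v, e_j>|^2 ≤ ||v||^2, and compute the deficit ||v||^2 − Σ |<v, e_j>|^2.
Σ |<v, e_j>|^2 = 23; ||v||^2 = 23; deficit = 0

Write each e_j = u_j / sqrt(<u_j, u_j>) where u_j is the displayed integer vector. Then <v, e_j> = <v, u_j> / sqrt(<u_j, u_j>), so |<v, e_j>|^2 = <v, u_j>^2 / <u_j, u_j>.
Coefficients: <v, e_1> = -1/sqrt(7), <v, e_2> = 64/sqrt(189), <v, e_3> = 40/sqrt(1350).
Square and sum: Σ |<v, e_j>|^2 = 23.
Compute ||v||^2 = v·v = 23.
Deficit = 23 − 23 = 0 ≥ 0, confirming Bessel's inequality. (The deficit equals ||v − Σ <v,e_j> e_j||^2, the squared distance from v to span{e_j}.)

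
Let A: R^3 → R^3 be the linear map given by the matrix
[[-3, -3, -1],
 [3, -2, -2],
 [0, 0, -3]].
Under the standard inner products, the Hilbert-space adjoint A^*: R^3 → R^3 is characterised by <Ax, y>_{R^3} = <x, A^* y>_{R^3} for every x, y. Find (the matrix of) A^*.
A^* = A^T =
[[-3, 3, 0],
 [-3, -2, 0],
 [-1, -2, -3]]

For real matrices with standard dot products, the defining identity <Ax, y> = <x, A^* y> gives (Ax)^T y = x^T (A^*) y, i.e. x^T A^T y = x^T (A^*) y. Since this holds for all x, y, we must have A^* = A^T. Therefore
A^* =
[[-3, 3, 0],
 [-3, -2, 0],
 [-1, -2, -3]].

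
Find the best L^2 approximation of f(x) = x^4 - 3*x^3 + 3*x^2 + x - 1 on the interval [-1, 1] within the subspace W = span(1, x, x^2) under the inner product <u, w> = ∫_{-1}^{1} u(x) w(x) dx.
g(x) = 27*x^2/7 - 4*x/5 - 38/35

The best approximation g ∈ W is the orthogonal projection of f onto W. Writing g = a_0 + a_1 x + a_2 x^2, the coefficients solve the normal equations G · a = b where
  G_{ij} = <φ_i, φ_j> and b_i = <f, φ_i>, with φ_0 = 1, φ_1 = x, φ_2 = x^2.
G =
  [2, 0, 2/3]
  [0, 2/3, 0]
  [2/3, 0, 2/5],
b = (2/5, -8/15, 86/105).
Solving gives a_0 = -38/35, a_1 = -4/5, a_2 = 27/7, so
  g(x) = 27*x^2/7 - 4*x/5 - 38/35.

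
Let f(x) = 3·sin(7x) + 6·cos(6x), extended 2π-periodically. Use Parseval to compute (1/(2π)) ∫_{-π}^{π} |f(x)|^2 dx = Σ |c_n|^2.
Σ |c_n|^2 = 45/2

Expand |f|^2 and use orthogonality of {sin(nx), cos(mx)} on [-π, π]:
  ∫_{-π}^{π} sin(nx)^2 dx = π, ∫ cos(mx)^2 dx = π, and cross terms integrate to 0.
So ∫_{-π}^{π} f(x)^2 dx = 3^2 · π + 6^2 · π = (9 + 36)π.
Divide by 2π: (9 + 36)/2 = 45/2.
By Parseval, this equals Σ |c_n|^2.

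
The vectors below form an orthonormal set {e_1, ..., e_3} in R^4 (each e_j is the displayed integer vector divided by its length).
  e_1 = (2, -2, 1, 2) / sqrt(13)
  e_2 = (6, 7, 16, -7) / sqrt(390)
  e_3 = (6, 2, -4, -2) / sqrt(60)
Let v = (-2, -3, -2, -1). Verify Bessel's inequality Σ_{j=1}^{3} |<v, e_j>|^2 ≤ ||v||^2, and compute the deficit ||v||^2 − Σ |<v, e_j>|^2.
Σ |<v, e_j>|^2 = 10; ||v||^2 = 18; deficit = 8

Write each e_j = u_j / sqrt(<u_j, u_j>) where u_j is the displayed integer vector. Then <v, e_j> = <v, u_j> / sqrt(<u_j, u_j>), so |<v, e_j>|^2 = <v, u_j>^2 / <u_j, u_j>.
Coefficients: <v, e_1> = -2/sqrt(13), <v, e_2> = -58/sqrt(390), <v, e_3> = -8/sqrt(60).
Square and sum: Σ |<v, e_j>|^2 = 10.
Compute ||v||^2 = v·v = 18.
Deficit = 18 − 10 = 8 ≥ 0, confirming Bessel's inequality. (The deficit equals ||v − Σ <v,e_j> e_j||^2, the squared distance from v to span{e_j}.)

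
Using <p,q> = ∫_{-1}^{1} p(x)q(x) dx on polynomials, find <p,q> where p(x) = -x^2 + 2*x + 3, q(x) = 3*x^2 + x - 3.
<p,q> = -148/15

Expand the product: p(x)·q(x) = -3*x^4 + 5*x^3 + 14*x^2 - 3*x - 9.
∫_{-1}^{1} of each monomial x^k gives [2/(k+1) if k even, 0 if k odd]. Integrating term-by-term (or equivalently evaluating the antiderivative F(x) = -3*x^5/5 + 5*x^4/4 + 14*x^3/3 - 3*x^2/2 - 9*x at the endpoints):
  F(1) − F(−1) = -311/60 − (281/60) = -148/15.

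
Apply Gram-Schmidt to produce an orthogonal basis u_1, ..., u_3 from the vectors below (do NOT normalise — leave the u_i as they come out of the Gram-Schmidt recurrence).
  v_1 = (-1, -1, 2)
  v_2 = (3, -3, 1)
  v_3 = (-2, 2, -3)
Orthogonal basis:
  u_1 = (-1, -1, 2)
  u_2 = (10/3, -8/3, 1/3)
  u_3 = (-7/11, -49/55, -42/55)

Apply the Gram-Schmidt recurrence
  u_1 = v_1
  u_i = v_i − Σ_{j<i} ((v_i · u_j) / (u_j · u_j)) · u_j.

Step by step this gives:
  u_1 = (-1, -1, 2)
  u_2 = (10/3, -8/3, 1/3)
  u_3 = (-7/11, -49/55, -42/55)

Orthogonality check:
  u_2 · u_1 = 0 (should be 0)
  u_3 · u_1 = 0 (should be 0)
  u_3 · u_2 = 0 (should be 0)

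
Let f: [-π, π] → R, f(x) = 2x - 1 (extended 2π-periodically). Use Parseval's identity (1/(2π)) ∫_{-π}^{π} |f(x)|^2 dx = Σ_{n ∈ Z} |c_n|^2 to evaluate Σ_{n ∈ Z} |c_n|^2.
Σ |c_n|^2 = 4π^2/3 + 1

Expand and integrate term by term over [-π, π]:
  ∫ (2x)^2 dx = 4·(2π^3/3); ∫ 2·2·(-1)·x dx = 0 (odd integrand); ∫ (-1)^2 dx = 1·2π.
So (1/(2π)) ∫_{-π}^{π} (2x - 1)^2 dx = 4π^2/3 + 1 = 4π^2/3 + 1.
Parseval ⇒ Σ |c_n|^2 = 4π^2/3 + 1.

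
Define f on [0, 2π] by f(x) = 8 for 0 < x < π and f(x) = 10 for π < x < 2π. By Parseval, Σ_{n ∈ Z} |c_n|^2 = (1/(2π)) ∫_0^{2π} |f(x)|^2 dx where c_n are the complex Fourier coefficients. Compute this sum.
Σ |c_n|^2 = 82

Parseval equates the L^2 energy of f (normalised by 1/(2π)) with the ℓ^2 sum of its Fourier coefficients: (1/(2π)) ∫_0^{2π} |f|^2 = Σ |c_n|^2.
Compute the left side: (1/(2π)) [∫_0^π 8^2 dx + ∫_π^{2π} 10^2 dx] = (1/(2π)) · (64π + 100π) = (64 + 100)/2 = 82.
So Σ_{n ∈ Z} |c_n|^2 = 82.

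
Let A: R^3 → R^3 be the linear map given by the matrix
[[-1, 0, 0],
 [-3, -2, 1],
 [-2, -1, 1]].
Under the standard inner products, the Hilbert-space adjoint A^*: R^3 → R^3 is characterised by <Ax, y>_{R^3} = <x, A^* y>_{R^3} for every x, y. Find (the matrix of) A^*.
A^* = A^T =
[[-1, -3, -2],
 [0, -2, -1],
 [0, 1, 1]]

For real matrices with standard dot products, the defining identity <Ax, y> = <x, A^* y> gives (Ax)^T y = x^T (A^*) y, i.e. x^T A^T y = x^T (A^*) y. Since this holds for all x, y, we must have A^* = A^T. Therefore
A^* =
[[-1, -3, -2],
 [0, -2, -1],
 [0, 1, 1]].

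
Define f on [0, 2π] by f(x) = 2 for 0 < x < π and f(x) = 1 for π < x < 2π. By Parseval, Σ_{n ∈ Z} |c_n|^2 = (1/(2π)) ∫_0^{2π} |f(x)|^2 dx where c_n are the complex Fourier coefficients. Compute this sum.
Σ |c_n|^2 = 5/2

Parseval equates the L^2 energy of f (normalised by 1/(2π)) with the ℓ^2 sum of its Fourier coefficients: (1/(2π)) ∫_0^{2π} |f|^2 = Σ |c_n|^2.
Compute the left side: (1/(2π)) [∫_0^π 2^2 dx + ∫_π^{2π} 1^2 dx] = (1/(2π)) · (4π + 1π) = (4 + 1)/2 = 5/2.
So Σ_{n ∈ Z} |c_n|^2 = 5/2.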